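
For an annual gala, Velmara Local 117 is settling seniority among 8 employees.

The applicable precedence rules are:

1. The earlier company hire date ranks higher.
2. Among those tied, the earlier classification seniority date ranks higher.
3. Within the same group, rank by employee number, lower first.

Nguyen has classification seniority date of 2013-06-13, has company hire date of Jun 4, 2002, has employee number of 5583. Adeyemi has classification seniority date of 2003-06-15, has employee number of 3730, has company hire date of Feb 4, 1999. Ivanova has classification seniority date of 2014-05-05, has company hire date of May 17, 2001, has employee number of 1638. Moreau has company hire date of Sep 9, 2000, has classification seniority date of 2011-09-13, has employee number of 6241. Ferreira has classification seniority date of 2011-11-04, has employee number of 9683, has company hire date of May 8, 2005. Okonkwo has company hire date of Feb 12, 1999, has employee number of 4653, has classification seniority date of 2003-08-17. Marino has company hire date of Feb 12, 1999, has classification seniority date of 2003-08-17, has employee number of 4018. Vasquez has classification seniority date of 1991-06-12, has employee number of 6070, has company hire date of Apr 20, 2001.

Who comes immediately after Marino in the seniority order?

Okonkwo

By company hire date (earlier first): Adeyemi (Feb 4, 1999); then Marino and Okonkwo (both Feb 12, 1999); then Moreau (Sep 9, 2000); then Vasquez (Apr 20, 2001); then Ivanova (May 17, 2001); then Nguyen (Jun 4, 2002); then Ferreira (May 8, 2005).
Marino and Okonkwo both have classification seniority date 2003-08-17, so the next rule applies.
Among Marino and Okonkwo, by employee number (lower first): Marino (4018) before Okonkwo (4653).
Order: Adeyemi, Marino, Okonkwo, Moreau, Vasquez, Ivanova, Nguyen, Ferreira.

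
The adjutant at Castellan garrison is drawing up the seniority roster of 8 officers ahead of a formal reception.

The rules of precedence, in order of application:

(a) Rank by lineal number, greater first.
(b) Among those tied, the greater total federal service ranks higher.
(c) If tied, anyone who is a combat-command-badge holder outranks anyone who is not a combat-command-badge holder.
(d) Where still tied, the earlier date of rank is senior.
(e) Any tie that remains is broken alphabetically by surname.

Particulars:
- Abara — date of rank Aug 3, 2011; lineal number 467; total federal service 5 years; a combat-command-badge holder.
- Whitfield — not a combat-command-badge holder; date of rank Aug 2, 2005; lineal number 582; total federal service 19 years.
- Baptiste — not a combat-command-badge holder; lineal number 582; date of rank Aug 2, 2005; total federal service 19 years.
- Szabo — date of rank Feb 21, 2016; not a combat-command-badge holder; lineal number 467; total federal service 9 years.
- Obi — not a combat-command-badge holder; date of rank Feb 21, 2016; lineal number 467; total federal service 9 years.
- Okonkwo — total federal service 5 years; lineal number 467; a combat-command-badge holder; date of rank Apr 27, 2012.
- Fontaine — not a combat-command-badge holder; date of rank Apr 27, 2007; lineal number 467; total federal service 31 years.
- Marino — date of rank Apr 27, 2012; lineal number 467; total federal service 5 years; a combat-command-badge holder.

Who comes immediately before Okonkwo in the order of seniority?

Marino

By lineal number (higher first): Baptiste and Whitfield (both 582); then Fontaine, Obi, Szabo, Abara, Marino and Okonkwo (each 467).
Baptiste and Whitfield both have total federal service 19 years, so the next rule applies.
Baptiste and Whitfield are each not a combat-command-badge holder, so the next rule applies.
Baptiste and Whitfield both have date of rank Aug 2, 2005, so the next rule applies.
Among Baptiste and Whitfield, alphabetically by surname: Baptiste before Whitfield.
Among Fontaine, Obi, Szabo, Abara, Marino and Okonkwo, by total federal service (higher first): Fontaine (31 years) before Obi and Szabo (9 years) before Abara, Marino and Okonkwo (5 years).
Obi and Szabo are each not a combat-command-badge holder, so the next rule applies.
Obi and Szabo both have date of rank Feb 21, 2016, so the next rule applies.
Among Obi and Szabo, alphabetically by surname: Obi before Szabo.
Abara, Marino and Okonkwo are each a combat-command-badge holder, so the next rule applies.
Among Abara, Marino and Okonkwo, by date of rank (earlier first): Abara (Aug 3, 2011) before Marino and Okonkwo (Apr 27, 2012).
Among Marino and Okonkwo, alphabetically by surname: Marino before Okonkwo.
Order: Baptiste, Whitfield, Fontaine, Obi, Szabo, Abara, Marino, Okonkwo.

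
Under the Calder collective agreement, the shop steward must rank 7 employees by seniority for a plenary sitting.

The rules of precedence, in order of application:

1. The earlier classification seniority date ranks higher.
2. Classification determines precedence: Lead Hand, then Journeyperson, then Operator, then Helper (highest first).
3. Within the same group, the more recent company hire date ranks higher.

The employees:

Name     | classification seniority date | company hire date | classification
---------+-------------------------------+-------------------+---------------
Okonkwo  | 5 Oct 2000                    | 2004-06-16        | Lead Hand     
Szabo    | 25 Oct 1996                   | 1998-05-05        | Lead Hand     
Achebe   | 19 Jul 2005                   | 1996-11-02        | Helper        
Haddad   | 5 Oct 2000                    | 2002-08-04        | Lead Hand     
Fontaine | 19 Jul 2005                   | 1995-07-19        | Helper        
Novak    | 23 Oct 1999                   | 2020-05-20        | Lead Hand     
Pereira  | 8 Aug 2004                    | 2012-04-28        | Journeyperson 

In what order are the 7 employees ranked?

By classification seniority date (earlier first): Szabo (25 Oct 1996); then Novak (23 Oct 1999); then Okonkwo and Haddad (both 5 Oct 2000); then Pereira (8 Aug 2004); then Achebe and Fontaine (both 19 Jul 2005).
Okonkwo and Haddad are each Lead Hand, so the next rule applies.
Among Okonkwo and Haddad, by company hire date (later first): Okonkwo (2004-06-16) before Haddad (2002-08-04).
Achebe and Fontaine are each Helper, so the next rule applies.
Among Achebe and Fontaine, by company hire date (later first): Achebe (1996-11-02) before Fontaine (1995-07-19).
Full order: Szabo, Novak, Okonkwo, Haddad, Pereira, Achebe, Fontaine.

Szabo, Novak, Okonkwo, Haddad, Pereira, Achebe, Fontaine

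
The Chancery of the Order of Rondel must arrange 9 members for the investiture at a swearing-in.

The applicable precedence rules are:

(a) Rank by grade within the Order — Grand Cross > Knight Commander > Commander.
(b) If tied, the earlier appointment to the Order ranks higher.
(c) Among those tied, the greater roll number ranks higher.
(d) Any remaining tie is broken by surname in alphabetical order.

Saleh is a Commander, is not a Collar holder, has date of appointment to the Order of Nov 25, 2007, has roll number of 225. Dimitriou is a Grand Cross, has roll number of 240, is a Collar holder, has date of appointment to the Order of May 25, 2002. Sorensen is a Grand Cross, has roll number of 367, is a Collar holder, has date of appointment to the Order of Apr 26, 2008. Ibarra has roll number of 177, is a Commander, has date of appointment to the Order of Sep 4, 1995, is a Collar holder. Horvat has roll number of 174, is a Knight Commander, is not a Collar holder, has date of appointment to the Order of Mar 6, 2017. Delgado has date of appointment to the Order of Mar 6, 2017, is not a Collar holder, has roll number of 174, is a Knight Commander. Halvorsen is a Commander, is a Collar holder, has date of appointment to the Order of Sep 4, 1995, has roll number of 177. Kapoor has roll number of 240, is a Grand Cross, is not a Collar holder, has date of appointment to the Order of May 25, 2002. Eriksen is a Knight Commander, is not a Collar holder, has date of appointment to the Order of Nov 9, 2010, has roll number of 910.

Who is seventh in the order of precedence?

Halvorsen

By grade within the Order: Dimitriou, Kapoor and Sorensen (Grand Cross); then Eriksen, Delgado and Horvat (Knight Commander); then Halvorsen, Ibarra and Saleh (Commander).
Among Dimitriou, Kapoor and Sorensen, by date of appointment to the Order (earlier first): Dimitriou and Kapoor (May 25, 2002) before Sorensen (Apr 26, 2008).
Dimitriou and Kapoor both have roll number 240, so the next rule applies.
Among Dimitriou and Kapoor, alphabetically by surname: Dimitriou before Kapoor.
Among Eriksen, Delgado and Horvat, by date of appointment to the Order (earlier first): Eriksen (Nov 9, 2010) before Delgado and Horvat (Mar 6, 2017).
Delgado and Horvat both have roll number 174, so the next rule applies.
Among Delgado and Horvat, alphabetically by surname: Delgado before Horvat.
Among Halvorsen, Ibarra and Saleh, by date of appointment to the Order (earlier first): Halvorsen and Ibarra (Sep 4, 1995) before Saleh (Nov 25, 2007).
Halvorsen and Ibarra both have roll number 177, so the next rule applies.
Among Halvorsen and Ibarra, alphabetically by surname: Halvorsen before Ibarra.
Order: Dimitriou, Kapoor, Sorensen, Eriksen, Delgado, Horvat, Halvorsen, Ibarra, Saleh.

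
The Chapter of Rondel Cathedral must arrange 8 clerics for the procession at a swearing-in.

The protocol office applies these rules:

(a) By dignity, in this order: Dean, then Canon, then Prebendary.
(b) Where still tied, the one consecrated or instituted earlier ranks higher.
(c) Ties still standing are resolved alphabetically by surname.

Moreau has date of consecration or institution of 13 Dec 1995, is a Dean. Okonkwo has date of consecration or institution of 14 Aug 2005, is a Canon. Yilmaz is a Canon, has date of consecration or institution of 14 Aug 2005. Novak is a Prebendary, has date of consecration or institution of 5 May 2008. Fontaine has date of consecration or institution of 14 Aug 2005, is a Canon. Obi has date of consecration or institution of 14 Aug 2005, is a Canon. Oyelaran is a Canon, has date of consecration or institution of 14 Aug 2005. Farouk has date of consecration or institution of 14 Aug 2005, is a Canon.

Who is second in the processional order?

By dignity: Moreau (Dean); then Farouk, Fontaine, Obi, Okonkwo, Oyelaran and Yilmaz (Canon); then Novak (Prebendary).
Farouk, Fontaine, Obi, Okonkwo, Oyelaran and Yilmaz all have date of consecration or institution 14 Aug 2005, so the next rule applies.
Among Farouk, Fontaine, Obi, Okonkwo, Oyelaran and Yilmaz, alphabetically by surname: Farouk before Fontaine before Obi before Okonkwo before Oyelaran before Yilmaz.
Order: Moreau, Farouk, Fontaine, Obi, Okonkwo, Oyelaran, Yilmaz, Novak.

Farouk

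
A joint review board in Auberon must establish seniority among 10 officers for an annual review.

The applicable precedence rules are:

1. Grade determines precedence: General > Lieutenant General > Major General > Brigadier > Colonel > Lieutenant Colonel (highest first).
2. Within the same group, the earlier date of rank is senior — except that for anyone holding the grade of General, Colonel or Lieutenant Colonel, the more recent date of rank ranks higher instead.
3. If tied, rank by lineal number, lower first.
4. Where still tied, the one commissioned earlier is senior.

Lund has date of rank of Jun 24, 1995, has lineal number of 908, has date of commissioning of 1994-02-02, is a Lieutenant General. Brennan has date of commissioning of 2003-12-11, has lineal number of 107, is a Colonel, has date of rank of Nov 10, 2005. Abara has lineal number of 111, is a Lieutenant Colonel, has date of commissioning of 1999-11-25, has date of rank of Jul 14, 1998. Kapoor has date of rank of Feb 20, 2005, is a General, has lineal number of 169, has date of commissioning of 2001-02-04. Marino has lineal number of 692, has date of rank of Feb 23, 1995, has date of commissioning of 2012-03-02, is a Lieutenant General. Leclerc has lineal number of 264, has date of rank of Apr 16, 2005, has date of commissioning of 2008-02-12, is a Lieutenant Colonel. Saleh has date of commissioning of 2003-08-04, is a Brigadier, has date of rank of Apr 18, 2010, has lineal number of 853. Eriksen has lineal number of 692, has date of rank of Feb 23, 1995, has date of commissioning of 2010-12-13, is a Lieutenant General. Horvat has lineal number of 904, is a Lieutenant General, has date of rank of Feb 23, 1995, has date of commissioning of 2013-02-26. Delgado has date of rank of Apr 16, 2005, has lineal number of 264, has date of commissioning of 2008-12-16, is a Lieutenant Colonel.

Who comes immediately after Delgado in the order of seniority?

Abara

By grade: Kapoor (General); then Eriksen, Marino, Horvat and Lund (Lieutenant General); then Saleh (Brigadier); then Brennan (Colonel); then Leclerc, Delgado and Abara (Lieutenant Colonel).
Among Eriksen, Marino, Horvat and Lund, by date of rank (earlier first): Eriksen, Marino and Horvat (Feb 23, 1995) before Lund (Jun 24, 1995).
Among Eriksen, Marino and Horvat, by lineal number (lower first): Eriksen and Marino (692) before Horvat (904).
Among Eriksen and Marino, by date of commissioning (earlier first): Eriksen (2010-12-13) before Marino (2012-03-02).
Among Leclerc, Delgado and Abara, by date of rank (later first) (reversed rule for this group): Leclerc and Delgado (Apr 16, 2005) before Abara (Jul 14, 1998).
Leclerc and Delgado both have lineal number 264, so the next rule applies.
Among Leclerc and Delgado, by date of commissioning (earlier first): Leclerc (2008-02-12) before Delgado (2008-12-16).
Order: Kapoor, Eriksen, Marino, Horvat, Lund, Saleh, Brennan, Leclerc, Delgado, Abara.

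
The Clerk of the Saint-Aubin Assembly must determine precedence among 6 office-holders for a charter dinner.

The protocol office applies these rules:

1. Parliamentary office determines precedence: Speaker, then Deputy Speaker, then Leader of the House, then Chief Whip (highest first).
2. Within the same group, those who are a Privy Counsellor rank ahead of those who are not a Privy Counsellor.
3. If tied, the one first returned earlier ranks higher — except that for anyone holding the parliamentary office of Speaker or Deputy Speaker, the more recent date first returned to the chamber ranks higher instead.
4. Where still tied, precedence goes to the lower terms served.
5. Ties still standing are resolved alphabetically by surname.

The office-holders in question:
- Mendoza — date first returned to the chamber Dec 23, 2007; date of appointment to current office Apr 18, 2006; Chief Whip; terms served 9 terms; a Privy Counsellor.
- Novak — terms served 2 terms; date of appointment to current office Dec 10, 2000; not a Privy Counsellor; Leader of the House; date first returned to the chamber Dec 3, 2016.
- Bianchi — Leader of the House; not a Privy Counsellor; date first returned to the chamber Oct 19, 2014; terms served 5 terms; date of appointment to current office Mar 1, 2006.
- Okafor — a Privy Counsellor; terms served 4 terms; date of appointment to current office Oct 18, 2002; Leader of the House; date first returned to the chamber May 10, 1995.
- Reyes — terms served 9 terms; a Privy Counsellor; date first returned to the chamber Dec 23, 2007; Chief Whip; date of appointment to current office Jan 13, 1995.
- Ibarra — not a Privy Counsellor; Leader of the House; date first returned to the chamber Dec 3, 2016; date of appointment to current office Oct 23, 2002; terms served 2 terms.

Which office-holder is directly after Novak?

Mendoza

By parliamentary office: Okafor, Bianchi, Ibarra and Novak (Leader of the House); then Mendoza and Reyes (Chief Whip).
Among Okafor, Bianchi, Ibarra and Novak, a Privy Counsellor before not a Privy Counsellor: Okafor (a Privy Counsellor) before Bianchi, Ibarra and Novak (not a Privy Counsellor).
Among Bianchi, Ibarra and Novak, by date first returned to the chamber (earlier first): Bianchi (Oct 19, 2014) before Ibarra and Novak (Dec 3, 2016).
Ibarra and Novak both have terms served 2 terms, so the next rule applies.
Among Ibarra and Novak, alphabetically by surname: Ibarra before Novak.
Mendoza and Reyes are each a Privy Counsellor, so the next rule applies.
Mendoza and Reyes both have date first returned to the chamber Dec 23, 2007, so the next rule applies.
Mendoza and Reyes both have terms served 9 terms, so the next rule applies.
Among Mendoza and Reyes, alphabetically by surname: Mendoza before Reyes.
Order: Okafor, Bianchi, Ibarra, Novak, Mendoza, Reyes.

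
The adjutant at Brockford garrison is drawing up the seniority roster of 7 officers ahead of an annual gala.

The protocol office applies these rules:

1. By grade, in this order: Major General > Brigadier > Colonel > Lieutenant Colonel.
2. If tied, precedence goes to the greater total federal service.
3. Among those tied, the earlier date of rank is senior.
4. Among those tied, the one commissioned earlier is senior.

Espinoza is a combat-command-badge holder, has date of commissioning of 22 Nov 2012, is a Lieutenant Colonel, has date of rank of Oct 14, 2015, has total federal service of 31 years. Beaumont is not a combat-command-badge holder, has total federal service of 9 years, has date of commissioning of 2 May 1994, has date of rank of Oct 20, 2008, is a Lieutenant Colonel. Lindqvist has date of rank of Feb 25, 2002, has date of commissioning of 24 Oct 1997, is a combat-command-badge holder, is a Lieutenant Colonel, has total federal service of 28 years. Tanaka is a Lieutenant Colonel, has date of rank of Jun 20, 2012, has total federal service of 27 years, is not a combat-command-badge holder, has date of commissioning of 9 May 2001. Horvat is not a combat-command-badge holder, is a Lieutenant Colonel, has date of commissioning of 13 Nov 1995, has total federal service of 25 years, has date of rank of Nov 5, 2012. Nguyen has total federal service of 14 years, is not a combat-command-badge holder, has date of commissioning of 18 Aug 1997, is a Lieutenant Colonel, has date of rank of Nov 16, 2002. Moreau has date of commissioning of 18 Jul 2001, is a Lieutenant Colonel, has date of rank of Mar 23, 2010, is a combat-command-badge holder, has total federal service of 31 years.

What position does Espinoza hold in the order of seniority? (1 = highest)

By grade: Moreau, Espinoza, Lindqvist, Tanaka, Horvat, Nguyen and Beaumont (Lieutenant Colonel).
Among Moreau, Espinoza, Lindqvist, Tanaka, Horvat, Nguyen and Beaumont, by total federal service (higher first): Moreau and Espinoza (31 years) before Lindqvist (28 years) before Tanaka (27 years) before Horvat (25 years) before Nguyen (14 years) before Beaumont (9 years).
Among Moreau and Espinoza, by date of rank (earlier first): Moreau (Mar 23, 2010) before Espinoza (Oct 14, 2015).
Order: Moreau, Espinoza, Lindqvist, Tanaka, Horvat, Nguyen, Beaumont. So position 2.

2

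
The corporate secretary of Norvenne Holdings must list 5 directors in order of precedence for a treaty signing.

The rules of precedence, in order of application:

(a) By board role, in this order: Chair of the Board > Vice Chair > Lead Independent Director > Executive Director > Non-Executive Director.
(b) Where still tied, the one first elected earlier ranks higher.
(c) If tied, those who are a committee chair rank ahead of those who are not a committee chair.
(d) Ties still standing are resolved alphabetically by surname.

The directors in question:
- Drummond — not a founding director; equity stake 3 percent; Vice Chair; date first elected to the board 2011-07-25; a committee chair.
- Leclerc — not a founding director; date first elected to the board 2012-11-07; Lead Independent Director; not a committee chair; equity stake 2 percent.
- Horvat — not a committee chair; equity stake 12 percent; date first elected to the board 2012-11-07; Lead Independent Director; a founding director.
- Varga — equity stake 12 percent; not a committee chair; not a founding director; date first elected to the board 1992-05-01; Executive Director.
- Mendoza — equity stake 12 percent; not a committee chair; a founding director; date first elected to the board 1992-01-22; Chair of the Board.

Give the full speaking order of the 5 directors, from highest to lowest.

By board role: Mendoza (Chair of the Board); then Drummond (Vice Chair); then Horvat and Leclerc (Lead Independent Director); then Varga (Executive Director).
Horvat and Leclerc both have date first elected to the board 2012-11-07, so the next rule applies.
Horvat and Leclerc are each not a committee chair, so the next rule applies.
Among Horvat and Leclerc, alphabetically by surname: Horvat before Leclerc.
Full order: Mendoza, Drummond, Horvat, Leclerc, Varga.

Mendoza, Drummond, Horvat, Leclerc, Varga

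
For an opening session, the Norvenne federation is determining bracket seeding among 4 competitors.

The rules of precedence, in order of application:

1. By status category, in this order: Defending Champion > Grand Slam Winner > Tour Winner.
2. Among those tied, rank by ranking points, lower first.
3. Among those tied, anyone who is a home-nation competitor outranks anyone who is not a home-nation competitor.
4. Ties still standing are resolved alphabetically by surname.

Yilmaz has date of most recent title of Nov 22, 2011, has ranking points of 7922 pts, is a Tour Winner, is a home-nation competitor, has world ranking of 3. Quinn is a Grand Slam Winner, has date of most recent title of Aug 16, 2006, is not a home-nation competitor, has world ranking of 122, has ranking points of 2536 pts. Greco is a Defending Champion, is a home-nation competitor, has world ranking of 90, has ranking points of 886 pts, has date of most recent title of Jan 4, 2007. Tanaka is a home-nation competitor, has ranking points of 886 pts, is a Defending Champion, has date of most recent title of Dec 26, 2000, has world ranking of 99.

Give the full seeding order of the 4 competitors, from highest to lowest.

By status category: Greco and Tanaka (Defending Champion); then Quinn (Grand Slam Winner); then Yilmaz (Tour Winner).
Greco and Tanaka both have ranking points 886 pts, so the next rule applies.
Greco and Tanaka are each a home-nation competitor, so the next rule applies.
Among Greco and Tanaka, alphabetically by surname: Greco before Tanaka.
Full order: Greco, Tanaka, Quinn, Yilmaz.

Greco, Tanaka, Quinn, Yilmaz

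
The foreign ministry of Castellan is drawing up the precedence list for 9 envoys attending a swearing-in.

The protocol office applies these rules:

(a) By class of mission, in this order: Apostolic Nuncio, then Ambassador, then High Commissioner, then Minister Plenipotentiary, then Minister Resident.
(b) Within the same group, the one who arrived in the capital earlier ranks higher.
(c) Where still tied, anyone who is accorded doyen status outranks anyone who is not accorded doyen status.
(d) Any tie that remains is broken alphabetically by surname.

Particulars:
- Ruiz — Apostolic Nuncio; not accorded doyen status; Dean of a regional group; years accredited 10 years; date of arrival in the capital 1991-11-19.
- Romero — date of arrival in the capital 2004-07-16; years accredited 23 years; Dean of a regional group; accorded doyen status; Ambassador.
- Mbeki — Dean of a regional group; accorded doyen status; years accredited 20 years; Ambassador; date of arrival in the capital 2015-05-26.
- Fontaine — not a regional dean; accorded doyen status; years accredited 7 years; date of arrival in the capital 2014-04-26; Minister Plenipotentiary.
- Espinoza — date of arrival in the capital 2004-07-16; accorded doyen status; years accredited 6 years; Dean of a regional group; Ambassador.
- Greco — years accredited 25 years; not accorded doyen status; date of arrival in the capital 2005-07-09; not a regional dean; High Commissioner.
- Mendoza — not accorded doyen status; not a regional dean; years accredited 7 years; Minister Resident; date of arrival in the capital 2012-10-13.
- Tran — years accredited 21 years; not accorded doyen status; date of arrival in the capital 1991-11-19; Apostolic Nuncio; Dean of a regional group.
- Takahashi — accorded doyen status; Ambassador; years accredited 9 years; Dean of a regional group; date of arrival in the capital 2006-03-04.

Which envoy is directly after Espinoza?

Romero

By class of mission: Ruiz and Tran (Apostolic Nuncio); then Espinoza, Romero, Takahashi and Mbeki (Ambassador); then Greco (High Commissioner); then Fontaine (Minister Plenipotentiary); then Mendoza (Minister Resident).
Ruiz and Tran both have date of arrival in the capital 1991-11-19, so the next rule applies.
Ruiz and Tran are each not accorded doyen status, so the next rule applies.
Among Ruiz and Tran, alphabetically by surname: Ruiz before Tran.
Among Espinoza, Romero, Takahashi and Mbeki, by date of arrival in the capital (earlier first): Espinoza and Romero (2004-07-16) before Takahashi (2006-03-04) before Mbeki (2015-05-26).
Espinoza and Romero are each accorded doyen status, so the next rule applies.
Among Espinoza and Romero, alphabetically by surname: Espinoza before Romero.
Order: Ruiz, Tran, Espinoza, Romero, Takahashi, Mbeki, Greco, Fontaine, Mendoza.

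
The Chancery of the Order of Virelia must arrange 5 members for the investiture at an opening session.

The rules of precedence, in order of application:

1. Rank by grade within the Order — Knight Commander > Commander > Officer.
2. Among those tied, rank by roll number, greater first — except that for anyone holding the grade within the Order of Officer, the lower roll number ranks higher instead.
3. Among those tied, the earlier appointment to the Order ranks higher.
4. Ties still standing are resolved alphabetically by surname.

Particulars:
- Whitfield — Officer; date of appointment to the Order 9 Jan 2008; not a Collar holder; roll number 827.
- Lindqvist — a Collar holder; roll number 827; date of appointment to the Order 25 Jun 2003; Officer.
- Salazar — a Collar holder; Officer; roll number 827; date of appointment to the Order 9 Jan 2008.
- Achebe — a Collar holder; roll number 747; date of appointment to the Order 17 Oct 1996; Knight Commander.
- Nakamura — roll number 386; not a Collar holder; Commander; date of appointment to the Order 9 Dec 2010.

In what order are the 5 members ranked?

By grade within the Order: Achebe (Knight Commander); then Nakamura (Commander); then Lindqvist, Salazar and Whitfield (Officer).
Lindqvist, Salazar and Whitfield all have roll number 827, so the next rule applies.
Among Lindqvist, Salazar and Whitfield, by date of appointment to the Order (earlier first): Lindqvist (25 Jun 2003) before Salazar and Whitfield (9 Jan 2008).
Among Salazar and Whitfield, alphabetically by surname: Salazar before Whitfield.
Full order: Achebe, Nakamura, Lindqvist, Salazar, Whitfield.

Achebe, Nakamura, Lindqvist, Salazar, Whitfield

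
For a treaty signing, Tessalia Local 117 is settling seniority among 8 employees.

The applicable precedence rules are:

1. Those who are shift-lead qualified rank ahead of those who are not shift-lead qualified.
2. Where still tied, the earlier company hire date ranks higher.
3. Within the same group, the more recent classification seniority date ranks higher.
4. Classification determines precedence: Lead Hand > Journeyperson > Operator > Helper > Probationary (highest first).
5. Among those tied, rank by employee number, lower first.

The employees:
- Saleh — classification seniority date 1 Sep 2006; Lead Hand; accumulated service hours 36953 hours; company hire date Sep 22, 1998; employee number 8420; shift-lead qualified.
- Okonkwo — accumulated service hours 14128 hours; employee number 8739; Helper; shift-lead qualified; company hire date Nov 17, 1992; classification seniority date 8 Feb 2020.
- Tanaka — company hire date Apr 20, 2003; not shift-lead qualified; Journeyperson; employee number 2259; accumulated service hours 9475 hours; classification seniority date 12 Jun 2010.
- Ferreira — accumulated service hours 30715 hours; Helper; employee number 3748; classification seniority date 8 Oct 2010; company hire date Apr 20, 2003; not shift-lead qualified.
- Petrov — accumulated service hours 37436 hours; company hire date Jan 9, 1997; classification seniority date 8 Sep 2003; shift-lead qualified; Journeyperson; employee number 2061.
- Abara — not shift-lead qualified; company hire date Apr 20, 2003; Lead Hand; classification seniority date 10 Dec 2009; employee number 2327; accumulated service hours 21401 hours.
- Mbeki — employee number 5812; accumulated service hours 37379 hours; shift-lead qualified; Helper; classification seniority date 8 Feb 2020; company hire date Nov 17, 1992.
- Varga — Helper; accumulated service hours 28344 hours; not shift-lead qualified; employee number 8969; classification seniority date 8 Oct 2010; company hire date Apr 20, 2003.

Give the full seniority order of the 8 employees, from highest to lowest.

Mbeki, Okonkwo, Petrov, Saleh, Ferreira, Varga, Tanaka, Abara

By the first rule: Mbeki, Okonkwo, Petrov and Saleh (each shift-lead qualified); then Ferreira, Varga, Tanaka and Abara (each not shift-lead qualified).
Among Mbeki, Okonkwo, Petrov and Saleh, by company hire date (earlier first): Mbeki and Okonkwo (Nov 17, 1992) before Petrov (Jan 9, 1997) before Saleh (Sep 22, 1998).
Mbeki and Okonkwo both have classification seniority date 8 Feb 2020, so the next rule applies.
Mbeki and Okonkwo are each Helper, so the next rule applies.
Among Mbeki and Okonkwo, by employee number (lower first): Mbeki (5812) before Okonkwo (8739).
Ferreira, Varga, Tanaka and Abara all have company hire date Apr 20, 2003, so the next rule applies.
Among Ferreira, Varga, Tanaka and Abara, by classification seniority date (later first): Ferreira and Varga (8 Oct 2010) before Tanaka (12 Jun 2010) before Abara (10 Dec 2009).
Ferreira and Varga are each Helper, so the next rule applies.
Among Ferreira and Varga, by employee number (lower first): Ferreira (3748) before Varga (8969).
Full order: Mbeki, Okonkwo, Petrov, Saleh, Ferreira, Varga, Tanaka, Abara.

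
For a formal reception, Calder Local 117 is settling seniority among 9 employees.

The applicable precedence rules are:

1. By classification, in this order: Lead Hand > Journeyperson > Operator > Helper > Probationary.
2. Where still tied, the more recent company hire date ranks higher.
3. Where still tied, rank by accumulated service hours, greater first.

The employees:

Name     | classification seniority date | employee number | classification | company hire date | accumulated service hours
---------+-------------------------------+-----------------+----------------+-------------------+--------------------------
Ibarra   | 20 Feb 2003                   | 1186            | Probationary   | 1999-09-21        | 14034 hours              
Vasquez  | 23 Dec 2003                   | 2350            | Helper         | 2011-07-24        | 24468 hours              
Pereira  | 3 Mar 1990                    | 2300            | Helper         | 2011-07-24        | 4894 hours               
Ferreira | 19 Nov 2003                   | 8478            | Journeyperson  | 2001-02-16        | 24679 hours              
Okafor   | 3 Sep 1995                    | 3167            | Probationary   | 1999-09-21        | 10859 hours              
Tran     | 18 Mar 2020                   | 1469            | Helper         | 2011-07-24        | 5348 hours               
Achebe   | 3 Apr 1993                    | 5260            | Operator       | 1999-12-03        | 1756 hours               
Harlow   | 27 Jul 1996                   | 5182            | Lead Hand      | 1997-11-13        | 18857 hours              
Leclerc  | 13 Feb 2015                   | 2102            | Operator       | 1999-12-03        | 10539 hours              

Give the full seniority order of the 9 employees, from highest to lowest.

Harlow, Ferreira, Leclerc, Achebe, Vasquez, Tran, Pereira, Ibarra, Okafor

By classification: Harlow (Lead Hand); then Ferreira (Journeyperson); then Leclerc and Achebe (Operator); then Vasquez, Tran and Pereira (Helper); then Ibarra and Okafor (Probationary).
Leclerc and Achebe both have company hire date 1999-12-03, so the next rule applies.
Among Leclerc and Achebe, by accumulated service hours (higher first): Leclerc (10539 hours) before Achebe (1756 hours).
Vasquez, Tran and Pereira all have company hire date 2011-07-24, so the next rule applies.
Among Vasquez, Tran and Pereira, by accumulated service hours (higher first): Vasquez (24468 hours) before Tran (5348 hours) before Pereira (4894 hours).
Ibarra and Okafor both have company hire date 1999-09-21, so the next rule applies.
Among Ibarra and Okafor, by accumulated service hours (higher first): Ibarra (14034 hours) before Okafor (10859 hours).
Full order: Harlow, Ferreira, Leclerc, Achebe, Vasquez, Tran, Pereira, Ibarra, Okafor.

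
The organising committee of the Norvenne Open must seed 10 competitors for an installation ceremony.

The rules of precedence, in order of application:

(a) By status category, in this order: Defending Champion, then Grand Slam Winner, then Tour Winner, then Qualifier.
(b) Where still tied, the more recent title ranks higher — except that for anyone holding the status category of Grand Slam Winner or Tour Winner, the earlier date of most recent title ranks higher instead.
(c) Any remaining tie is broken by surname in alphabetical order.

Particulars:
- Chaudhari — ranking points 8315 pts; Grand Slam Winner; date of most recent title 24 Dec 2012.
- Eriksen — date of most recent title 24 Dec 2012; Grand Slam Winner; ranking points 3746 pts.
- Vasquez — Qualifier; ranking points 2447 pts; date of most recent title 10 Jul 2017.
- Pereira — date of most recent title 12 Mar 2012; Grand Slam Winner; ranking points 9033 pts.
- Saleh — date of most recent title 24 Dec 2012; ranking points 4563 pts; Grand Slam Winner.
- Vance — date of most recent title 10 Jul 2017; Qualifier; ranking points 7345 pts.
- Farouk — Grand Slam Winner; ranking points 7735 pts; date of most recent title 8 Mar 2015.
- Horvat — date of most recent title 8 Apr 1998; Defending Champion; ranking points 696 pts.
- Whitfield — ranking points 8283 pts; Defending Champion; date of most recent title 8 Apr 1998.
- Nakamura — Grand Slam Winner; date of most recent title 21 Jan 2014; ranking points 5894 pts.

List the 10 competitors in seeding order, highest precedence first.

Horvat, Whitfield, Pereira, Chaudhari, Eriksen, Saleh, Nakamura, Farouk, Vance, Vasquez

By status category: Horvat and Whitfield (Defending Champion); then Pereira, Chaudhari, Eriksen, Saleh, Nakamura and Farouk (Grand Slam Winner); then Vance and Vasquez (Qualifier).
Horvat and Whitfield both have date of most recent title 8 Apr 1998, so the next rule applies.
Among Horvat and Whitfield, alphabetically by surname: Horvat before Whitfield.
Among Pereira, Chaudhari, Eriksen, Saleh, Nakamura and Farouk, by date of most recent title (earlier first) (reversed rule for this group): Pereira (12 Mar 2012) before Chaudhari, Eriksen and Saleh (24 Dec 2012) before Nakamura (21 Jan 2014) before Farouk (8 Mar 2015).
Among Chaudhari, Eriksen and Saleh, alphabetically by surname: Chaudhari before Eriksen before Saleh.
Vance and Vasquez both have date of most recent title 10 Jul 2017, so the next rule applies.
Among Vance and Vasquez, alphabetically by surname: Vance before Vasquez.
Full order: Horvat, Whitfield, Pereira, Chaudhari, Eriksen, Saleh, Nakamura, Farouk, Vance, Vasquez.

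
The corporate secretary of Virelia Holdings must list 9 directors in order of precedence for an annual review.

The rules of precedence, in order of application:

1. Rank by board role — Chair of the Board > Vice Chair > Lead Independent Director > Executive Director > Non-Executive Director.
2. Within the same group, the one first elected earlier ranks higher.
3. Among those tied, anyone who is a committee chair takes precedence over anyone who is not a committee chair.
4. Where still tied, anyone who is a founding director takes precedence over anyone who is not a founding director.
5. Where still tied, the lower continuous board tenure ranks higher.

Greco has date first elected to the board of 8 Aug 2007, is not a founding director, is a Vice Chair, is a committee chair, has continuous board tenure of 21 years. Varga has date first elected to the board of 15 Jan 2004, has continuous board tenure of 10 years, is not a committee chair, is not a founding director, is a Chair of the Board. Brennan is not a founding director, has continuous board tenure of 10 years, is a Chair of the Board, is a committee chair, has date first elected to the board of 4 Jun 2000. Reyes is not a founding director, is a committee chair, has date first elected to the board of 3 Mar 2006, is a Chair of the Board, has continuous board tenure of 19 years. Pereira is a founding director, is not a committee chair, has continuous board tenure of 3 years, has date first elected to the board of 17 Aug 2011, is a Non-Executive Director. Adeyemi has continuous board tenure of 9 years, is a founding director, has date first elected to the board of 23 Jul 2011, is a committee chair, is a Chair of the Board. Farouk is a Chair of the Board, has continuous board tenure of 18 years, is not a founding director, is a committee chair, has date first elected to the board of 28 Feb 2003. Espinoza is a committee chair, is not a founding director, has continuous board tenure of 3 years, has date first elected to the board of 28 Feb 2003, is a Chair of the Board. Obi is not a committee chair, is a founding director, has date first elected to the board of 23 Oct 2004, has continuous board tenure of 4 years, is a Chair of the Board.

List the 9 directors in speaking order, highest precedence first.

Brennan, Espinoza, Farouk, Varga, Obi, Reyes, Adeyemi, Greco, Pereira

By board role: Brennan, Espinoza, Farouk, Varga, Obi, Reyes and Adeyemi (Chair of the Board); then Greco (Vice Chair); then Pereira (Non-Executive Director).
Among Brennan, Espinoza, Farouk, Varga, Obi, Reyes and Adeyemi, by date first elected to the board (earlier first): Brennan (4 Jun 2000) before Espinoza and Farouk (28 Feb 2003) before Varga (15 Jan 2004) before Obi (23 Oct 2004) before Reyes (3 Mar 2006) before Adeyemi (23 Jul 2011).
Espinoza and Farouk are each a committee chair, so the next rule applies.
Espinoza and Farouk are each not a founding director, so the next rule applies.
Among Espinoza and Farouk, by continuous board tenure (lower first): Espinoza (3 years) before Farouk (18 years).
Full order: Brennan, Espinoza, Farouk, Varga, Obi, Reyes, Adeyemi, Greco, Pereira.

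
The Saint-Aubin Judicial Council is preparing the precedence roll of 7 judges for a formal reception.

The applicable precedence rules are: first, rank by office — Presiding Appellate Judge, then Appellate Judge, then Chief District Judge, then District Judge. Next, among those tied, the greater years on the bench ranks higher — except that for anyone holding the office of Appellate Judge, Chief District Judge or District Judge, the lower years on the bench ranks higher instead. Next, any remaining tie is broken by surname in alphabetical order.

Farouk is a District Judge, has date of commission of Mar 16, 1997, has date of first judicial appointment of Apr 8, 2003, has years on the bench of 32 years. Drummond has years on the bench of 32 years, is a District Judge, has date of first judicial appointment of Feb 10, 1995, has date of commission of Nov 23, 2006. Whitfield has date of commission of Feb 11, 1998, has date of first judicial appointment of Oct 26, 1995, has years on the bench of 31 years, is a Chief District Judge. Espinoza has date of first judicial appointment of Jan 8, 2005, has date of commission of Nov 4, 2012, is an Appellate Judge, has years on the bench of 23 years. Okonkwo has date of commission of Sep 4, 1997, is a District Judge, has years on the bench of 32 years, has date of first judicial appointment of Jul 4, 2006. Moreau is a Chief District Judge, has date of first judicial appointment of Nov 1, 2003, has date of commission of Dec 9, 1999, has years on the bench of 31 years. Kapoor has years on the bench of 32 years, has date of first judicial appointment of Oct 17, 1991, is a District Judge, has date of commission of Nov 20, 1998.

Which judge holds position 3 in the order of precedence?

By office: Espinoza (Appellate Judge); then Moreau and Whitfield (Chief District Judge); then Drummond, Farouk, Kapoor and Okonkwo (District Judge).
Moreau and Whitfield both have years on the bench 31 years, so the next rule applies.
Among Moreau and Whitfield, alphabetically by surname: Moreau before Whitfield.
Drummond, Farouk, Kapoor and Okonkwo all have years on the bench 32 years, so the next rule applies.
Among Drummond, Farouk, Kapoor and Okonkwo, alphabetically by surname: Drummond before Farouk before Kapoor before Okonkwo.
Order: Espinoza, Moreau, Whitfield, Drummond, Farouk, Kapoor, Okonkwo.

Whitfield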